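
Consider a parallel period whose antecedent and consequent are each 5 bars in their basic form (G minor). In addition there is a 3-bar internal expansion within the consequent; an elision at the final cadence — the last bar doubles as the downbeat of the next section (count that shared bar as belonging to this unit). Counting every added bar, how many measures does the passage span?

Basic parallel period: 5 + 5 = 10 bars.
10 (basic form) + 3 (internal expansion) = 13.
The elision shares a bar with the next section but does not change this unit's count.

13 measures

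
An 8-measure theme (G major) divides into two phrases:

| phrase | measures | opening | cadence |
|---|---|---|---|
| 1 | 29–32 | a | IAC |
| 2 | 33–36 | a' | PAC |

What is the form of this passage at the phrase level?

Phrase 1 ends with an imperfect authentic cadence (weaker) and phrase 2 with a perfect authentic cadence (stronger): antecedent + consequent = a period.
The two phrases open with the same material (a / a'), so the period is parallel.

parallel period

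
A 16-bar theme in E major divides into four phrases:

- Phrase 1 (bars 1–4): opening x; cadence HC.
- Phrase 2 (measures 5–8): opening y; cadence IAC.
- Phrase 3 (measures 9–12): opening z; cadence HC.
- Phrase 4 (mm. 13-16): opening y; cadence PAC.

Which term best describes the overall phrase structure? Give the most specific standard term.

contrasting double period

Four phrases in two halves: the first half (bars 1–8) ends with an imperfect authentic cadence, the second (mm. 9–16) with a perfect authentic cadence — a large antecedent–consequent pair, i.e. a double period.
Phrase 3 begins with different material from phrase 1, making it contrasting.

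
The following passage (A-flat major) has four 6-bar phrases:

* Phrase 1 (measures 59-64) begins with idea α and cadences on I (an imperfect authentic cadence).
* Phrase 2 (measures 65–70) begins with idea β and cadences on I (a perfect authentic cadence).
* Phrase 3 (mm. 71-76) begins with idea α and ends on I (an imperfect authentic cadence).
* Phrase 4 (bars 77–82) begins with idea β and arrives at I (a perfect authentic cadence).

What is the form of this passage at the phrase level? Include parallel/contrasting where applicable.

repeated period

The cadence pattern IAC–PAC–IAC–PAC is weak–strong twice, and phrases 3–4 restate phrases 1–2: a period heard twice, not a double period (which would end weakly at phrase 2).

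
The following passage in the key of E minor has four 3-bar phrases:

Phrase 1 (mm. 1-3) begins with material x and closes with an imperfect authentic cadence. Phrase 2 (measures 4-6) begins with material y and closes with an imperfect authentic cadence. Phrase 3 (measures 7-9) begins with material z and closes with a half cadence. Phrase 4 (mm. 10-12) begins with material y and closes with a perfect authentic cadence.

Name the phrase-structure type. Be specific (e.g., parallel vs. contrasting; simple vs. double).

contrasting double period

Four phrases in two halves: the first half (measures 1–6) ends with an imperfect authentic cadence, the second (bars 7-12) with a perfect authentic cadence — a large antecedent–consequent pair, i.e. a double period.
Phrase 3 begins with different material from phrase 1, making it contrasting.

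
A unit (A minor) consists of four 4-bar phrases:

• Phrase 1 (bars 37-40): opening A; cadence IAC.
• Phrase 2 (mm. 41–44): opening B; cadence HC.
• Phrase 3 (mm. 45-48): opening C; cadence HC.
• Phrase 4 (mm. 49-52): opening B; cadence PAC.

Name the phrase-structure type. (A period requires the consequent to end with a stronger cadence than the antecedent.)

Four phrases in two halves: the first half (mm. 37–44) ends with a half cadence, the second (bars 45–52) with a perfect authentic cadence — a large antecedent–consequent pair, i.e. a double period.
Phrase 3 begins with different material from phrase 1, making it contrasting.

contrasting double period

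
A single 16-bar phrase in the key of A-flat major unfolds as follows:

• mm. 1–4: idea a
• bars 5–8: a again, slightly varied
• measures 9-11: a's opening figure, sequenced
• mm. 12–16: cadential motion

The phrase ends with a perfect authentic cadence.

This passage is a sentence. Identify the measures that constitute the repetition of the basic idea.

measures 5–8

The presentation of a sentence is the basic idea (bars 1-4) plus its repetition (mm. 5–8); the repetition of the basic idea is therefore mm. 5-8.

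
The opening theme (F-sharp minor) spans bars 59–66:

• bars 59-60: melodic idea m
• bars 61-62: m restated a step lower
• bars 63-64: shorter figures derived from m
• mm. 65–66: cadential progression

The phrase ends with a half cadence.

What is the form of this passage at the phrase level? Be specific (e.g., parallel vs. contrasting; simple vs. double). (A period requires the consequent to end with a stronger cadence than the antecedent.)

sentence

Basic idea (mm. 59–60) + its repetition (bars 61–62) form the presentation; fragmentation and cadence (mm. 63–66) form the continuation — the 8-bar whole is a sentence.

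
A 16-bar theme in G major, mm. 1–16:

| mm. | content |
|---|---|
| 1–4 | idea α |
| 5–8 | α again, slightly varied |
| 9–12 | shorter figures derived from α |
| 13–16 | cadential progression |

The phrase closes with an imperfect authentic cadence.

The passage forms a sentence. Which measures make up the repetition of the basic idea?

The presentation of a sentence is the basic idea (mm. 1–4) plus its repetition (mm. 5-8); the repetition of the basic idea is therefore mm. 5-8.

measures 5–8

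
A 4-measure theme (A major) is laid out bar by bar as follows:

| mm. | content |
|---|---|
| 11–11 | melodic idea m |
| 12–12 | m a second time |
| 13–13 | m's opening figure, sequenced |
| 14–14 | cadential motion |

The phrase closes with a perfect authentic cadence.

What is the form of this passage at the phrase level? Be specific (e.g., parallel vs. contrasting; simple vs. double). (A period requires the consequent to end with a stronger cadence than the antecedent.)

Basic idea (m. 11) + its repetition (m. 12) form the presentation; fragmentation and cadence (mm. 13–14) form the continuation — the 4-bar whole is a sentence.

sentence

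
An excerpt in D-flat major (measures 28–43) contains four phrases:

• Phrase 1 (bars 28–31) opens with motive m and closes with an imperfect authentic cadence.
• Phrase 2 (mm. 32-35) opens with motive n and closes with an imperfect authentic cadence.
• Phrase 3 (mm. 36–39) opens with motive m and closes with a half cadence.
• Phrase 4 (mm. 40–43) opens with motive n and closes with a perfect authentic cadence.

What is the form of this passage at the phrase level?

parallel double period

Four phrases in two halves: the first half (bars 28-35) ends with an imperfect authentic cadence, the second (bars 36-43) with a perfect authentic cadence — a large antecedent–consequent pair, i.e. a double period.
Phrase 3 begins with the same material as phrase 1, making it parallel.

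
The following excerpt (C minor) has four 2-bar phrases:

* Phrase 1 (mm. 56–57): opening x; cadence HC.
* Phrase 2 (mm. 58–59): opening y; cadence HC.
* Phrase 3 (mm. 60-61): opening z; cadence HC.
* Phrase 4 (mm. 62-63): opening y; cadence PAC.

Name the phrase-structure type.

contrasting double period

Four phrases in two halves: the first half (mm. 56–59) ends with a half cadence, the second (measures 60–63) with a perfect authentic cadence — a large antecedent–consequent pair, i.e. a double period.
Phrase 3 begins with different material from phrase 1, making it contrasting.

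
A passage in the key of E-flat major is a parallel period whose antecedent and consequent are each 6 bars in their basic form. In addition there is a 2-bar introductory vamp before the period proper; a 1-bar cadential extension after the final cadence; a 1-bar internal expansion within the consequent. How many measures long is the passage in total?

16 measures

Basic parallel period: 6 + 6 = 12 bars.
12 (basic form) + 2 (introduction) + 1 (cadential extension) + 1 (internal expansion) = 16.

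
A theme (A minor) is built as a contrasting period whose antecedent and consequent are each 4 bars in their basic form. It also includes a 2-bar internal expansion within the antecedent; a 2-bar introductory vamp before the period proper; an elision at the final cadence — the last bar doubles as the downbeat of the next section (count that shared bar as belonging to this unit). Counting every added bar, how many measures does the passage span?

Basic contrasting period: 4 + 4 = 8 bars.
8 (basic form) + 2 (internal expansion) + 2 (introduction) = 12.
The elision shares a bar with the next section but does not change this unit's count.

12 measures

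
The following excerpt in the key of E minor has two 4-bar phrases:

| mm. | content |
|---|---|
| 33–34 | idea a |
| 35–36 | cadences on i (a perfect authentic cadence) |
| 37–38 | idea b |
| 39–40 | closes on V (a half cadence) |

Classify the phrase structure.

phrase group

The second phrase closes with a half cadence, which is not stronger than the first phrase's perfect authentic cadence; without a weak→strong cadential pair there is no antecedent–consequent relationship, so this is a phrase group rather than a period.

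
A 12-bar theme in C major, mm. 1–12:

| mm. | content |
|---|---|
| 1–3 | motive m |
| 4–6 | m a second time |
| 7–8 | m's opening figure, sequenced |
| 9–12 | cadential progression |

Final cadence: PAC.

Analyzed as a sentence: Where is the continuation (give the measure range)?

measures 7–12

After the presentation (measures 1–6), the continuation covers the fragmentation through the cadence: mm. 7-12.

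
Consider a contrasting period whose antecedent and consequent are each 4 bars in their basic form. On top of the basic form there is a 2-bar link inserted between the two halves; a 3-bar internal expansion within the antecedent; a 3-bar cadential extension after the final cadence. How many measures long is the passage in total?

Basic contrasting period: 4 + 4 = 8 bars.
8 (basic form) + 2 (link) + 3 (internal expansion) + 3 (cadential extension) = 16.

16 measures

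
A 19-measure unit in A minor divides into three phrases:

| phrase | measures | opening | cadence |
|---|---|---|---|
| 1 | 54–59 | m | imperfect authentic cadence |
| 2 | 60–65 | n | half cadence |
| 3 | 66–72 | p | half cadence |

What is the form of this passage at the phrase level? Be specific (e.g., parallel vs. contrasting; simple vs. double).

phrase group

The final phrase closes with a half cadence, which is not stronger than the preceding half cadence; the 3 phrases lack an overall antecedent–consequent design and so form a phrase group.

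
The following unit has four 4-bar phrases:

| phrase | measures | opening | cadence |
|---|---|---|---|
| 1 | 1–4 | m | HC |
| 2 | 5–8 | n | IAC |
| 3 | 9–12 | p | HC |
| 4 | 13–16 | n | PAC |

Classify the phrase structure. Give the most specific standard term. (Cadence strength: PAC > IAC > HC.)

contrasting double period

Four phrases in two halves: the first half (bars 1–8) ends with an imperfect authentic cadence, the second (bars 9–16) with a perfect authentic cadence — a large antecedent–consequent pair, i.e. a double period.
Phrase 3 begins with different material from phrase 1, making it contrasting.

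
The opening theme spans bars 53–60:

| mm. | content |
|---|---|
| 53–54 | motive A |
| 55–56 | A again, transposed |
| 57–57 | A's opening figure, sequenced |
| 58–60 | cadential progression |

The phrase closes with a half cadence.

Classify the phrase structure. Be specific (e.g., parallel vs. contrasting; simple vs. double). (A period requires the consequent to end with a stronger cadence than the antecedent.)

Basic idea (mm. 53–54) + its repetition (mm. 55–56) form the presentation; fragmentation and cadence (measures 57-60) form the continuation — the 8-bar whole is a sentence.

sentence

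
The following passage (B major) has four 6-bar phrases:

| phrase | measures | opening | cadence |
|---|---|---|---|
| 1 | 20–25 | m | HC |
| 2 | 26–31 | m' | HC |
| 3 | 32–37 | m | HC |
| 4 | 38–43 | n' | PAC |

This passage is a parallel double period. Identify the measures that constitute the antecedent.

measures 20–31

In a double period the four phrases pair into a large antecedent (phrases 1–2, ending half cadence) and a large consequent (phrases 3–4, ending perfect authentic cadence). The antecedent spans mm. 20-31.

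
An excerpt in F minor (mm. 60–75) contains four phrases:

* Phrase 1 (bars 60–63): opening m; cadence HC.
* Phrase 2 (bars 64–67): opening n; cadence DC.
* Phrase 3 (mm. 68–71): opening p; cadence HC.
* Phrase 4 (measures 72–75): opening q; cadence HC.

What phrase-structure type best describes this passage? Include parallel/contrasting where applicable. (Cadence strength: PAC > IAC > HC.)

Phrase 4 ends with a half cadence, no stronger than phrase 2's deceptive cadence, so the four phrases do not form a double period; nor do phrases 3–4 duplicate 1–2, so it is not a repeated period. With no phrase reaching a conclusive cadence, the passage is a phrase group.

phrase group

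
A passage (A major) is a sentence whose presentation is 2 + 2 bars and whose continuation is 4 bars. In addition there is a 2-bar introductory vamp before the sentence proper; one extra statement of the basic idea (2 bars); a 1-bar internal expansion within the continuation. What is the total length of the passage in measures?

Basic sentence: 2 + 2 + 4 = 8 bars.
8 (basic form) + 2 (introduction) + 2 (extra statement) + 1 (internal expansion) = 13.

13 measures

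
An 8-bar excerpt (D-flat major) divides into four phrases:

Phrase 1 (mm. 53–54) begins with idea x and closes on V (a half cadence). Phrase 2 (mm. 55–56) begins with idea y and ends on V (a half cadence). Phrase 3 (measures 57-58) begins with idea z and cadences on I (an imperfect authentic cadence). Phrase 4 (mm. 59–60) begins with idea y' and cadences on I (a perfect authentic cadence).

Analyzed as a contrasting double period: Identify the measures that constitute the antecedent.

In a double period the four phrases pair into a large antecedent (phrases 1–2, ending half cadence) and a large consequent (phrases 3–4, ending perfect authentic cadence). The antecedent spans bars 53–56.

measures 53–56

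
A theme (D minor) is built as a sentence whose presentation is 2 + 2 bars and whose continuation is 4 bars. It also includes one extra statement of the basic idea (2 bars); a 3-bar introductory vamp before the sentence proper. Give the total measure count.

Basic sentence: 2 + 2 + 4 = 8 bars.
8 (basic form) + 2 (extra statement) + 3 (introduction) = 13.

13 measures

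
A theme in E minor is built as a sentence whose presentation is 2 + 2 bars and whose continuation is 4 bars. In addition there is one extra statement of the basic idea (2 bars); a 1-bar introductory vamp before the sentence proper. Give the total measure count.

11 measures

Basic sentence: 2 + 2 + 4 = 8 bars.
8 (basic form) + 2 (extra statement) + 1 (introduction) = 11.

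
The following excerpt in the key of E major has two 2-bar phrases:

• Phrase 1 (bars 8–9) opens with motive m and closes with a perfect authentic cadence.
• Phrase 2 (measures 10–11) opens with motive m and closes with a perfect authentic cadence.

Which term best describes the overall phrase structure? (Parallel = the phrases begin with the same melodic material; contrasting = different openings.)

repeated phrase

Both phrases have the same opening (m) and the same cadence (perfect authentic cadence): the second is a restatement, not a consequent, so this is a repeated phrase rather than a period.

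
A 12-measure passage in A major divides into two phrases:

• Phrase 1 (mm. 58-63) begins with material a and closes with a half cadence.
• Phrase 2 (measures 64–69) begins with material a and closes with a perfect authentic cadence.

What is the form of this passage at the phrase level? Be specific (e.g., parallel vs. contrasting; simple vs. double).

parallel period

Phrase 1 ends with a half cadence (weaker) and phrase 2 with a perfect authentic cadence (stronger): antecedent + consequent = a period.
The two phrases open with the same material (a / a), so the period is parallel.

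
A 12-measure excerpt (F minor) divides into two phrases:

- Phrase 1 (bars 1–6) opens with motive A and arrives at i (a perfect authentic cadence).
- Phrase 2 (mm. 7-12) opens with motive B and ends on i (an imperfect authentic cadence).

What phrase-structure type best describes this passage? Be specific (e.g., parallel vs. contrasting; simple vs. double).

The second phrase closes with an imperfect authentic cadence, which is not stronger than the first phrase's perfect authentic cadence; without a weak→strong cadential pair there is no antecedent–consequent relationship, so this is a phrase group rather than a period.

phrase group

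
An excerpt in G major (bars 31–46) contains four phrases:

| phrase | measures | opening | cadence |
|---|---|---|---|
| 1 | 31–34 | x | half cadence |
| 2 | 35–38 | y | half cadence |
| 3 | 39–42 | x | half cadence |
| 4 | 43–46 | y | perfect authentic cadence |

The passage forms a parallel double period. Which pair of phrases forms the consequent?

phrases 3 and 4

In a double period the first pair of phrases (ending half cadence) is the large antecedent and the second pair (ending perfect authentic cadence) is the large consequent; the consequent is phrases 3 and 4.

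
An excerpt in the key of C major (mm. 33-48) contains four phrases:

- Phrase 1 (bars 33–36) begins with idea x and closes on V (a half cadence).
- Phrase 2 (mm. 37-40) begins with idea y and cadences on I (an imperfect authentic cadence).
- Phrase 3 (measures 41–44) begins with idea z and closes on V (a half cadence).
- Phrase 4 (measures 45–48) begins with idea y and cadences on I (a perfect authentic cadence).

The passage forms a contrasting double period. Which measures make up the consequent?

In a double period the four phrases pair into a large antecedent (phrases 1–2, ending imperfect authentic cadence) and a large consequent (phrases 3–4, ending perfect authentic cadence). The consequent spans bars 41–48.

measures 41–48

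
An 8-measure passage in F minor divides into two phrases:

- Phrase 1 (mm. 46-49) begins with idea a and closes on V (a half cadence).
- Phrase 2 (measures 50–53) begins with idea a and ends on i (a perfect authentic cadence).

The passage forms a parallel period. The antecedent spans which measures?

measures 46–49

The antecedent is the phrase ending with the weaker cadence (half cadence, phrase 1) and the consequent the one ending more conclusively (perfect authentic cadence, phrase 2); the antecedent is bars 46–49.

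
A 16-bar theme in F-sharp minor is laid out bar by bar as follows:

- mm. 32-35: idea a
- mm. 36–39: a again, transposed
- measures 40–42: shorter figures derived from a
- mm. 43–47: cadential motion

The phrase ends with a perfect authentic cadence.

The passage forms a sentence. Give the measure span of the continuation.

measures 40–47

After the presentation (measures 32-39), the continuation covers the fragmentation through the cadence: bars 40-47.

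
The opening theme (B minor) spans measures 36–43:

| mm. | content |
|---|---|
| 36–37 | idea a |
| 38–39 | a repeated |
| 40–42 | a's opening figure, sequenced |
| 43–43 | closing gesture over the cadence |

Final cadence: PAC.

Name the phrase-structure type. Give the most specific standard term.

Basic idea (bars 36–37) + its repetition (mm. 38–39) form the presentation; fragmentation and cadence (mm. 40–43) form the continuation — the 8-bar whole is a sentence.

sentence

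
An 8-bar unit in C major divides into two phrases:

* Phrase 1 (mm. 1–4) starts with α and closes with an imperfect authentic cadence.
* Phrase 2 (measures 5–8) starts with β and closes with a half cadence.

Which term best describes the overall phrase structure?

The second phrase closes with a half cadence, which is not stronger than the first phrase's imperfect authentic cadence; without a weak→strong cadential pair there is no antecedent–consequent relationship, so this is a phrase group rather than a period.

phrase group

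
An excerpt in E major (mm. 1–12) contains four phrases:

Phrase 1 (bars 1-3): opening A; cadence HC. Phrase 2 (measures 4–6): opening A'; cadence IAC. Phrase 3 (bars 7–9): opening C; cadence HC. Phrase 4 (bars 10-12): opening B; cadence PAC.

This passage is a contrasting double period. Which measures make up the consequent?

In a double period the four phrases pair into a large antecedent (phrases 1–2, ending imperfect authentic cadence) and a large consequent (phrases 3–4, ending perfect authentic cadence). The consequent spans measures 7–12.

measures 7–12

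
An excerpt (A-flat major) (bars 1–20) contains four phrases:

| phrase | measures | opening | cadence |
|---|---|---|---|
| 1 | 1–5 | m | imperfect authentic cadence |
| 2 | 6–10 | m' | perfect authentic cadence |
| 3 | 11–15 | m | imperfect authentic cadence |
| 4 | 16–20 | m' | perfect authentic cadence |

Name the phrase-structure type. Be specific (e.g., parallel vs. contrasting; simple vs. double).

repeated period

The cadence pattern IAC–PAC–IAC–PAC is weak–strong twice, and phrases 3–4 restate phrases 1–2: a period heard twice, not a double period (which would end weakly at phrase 2).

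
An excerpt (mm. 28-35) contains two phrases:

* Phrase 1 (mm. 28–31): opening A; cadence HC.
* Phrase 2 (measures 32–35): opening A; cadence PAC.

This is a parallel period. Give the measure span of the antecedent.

measures 28–31

The phrase ending with the weaker cadence (half cadence) is the antecedent; the one ending more conclusively (perfect authentic cadence) is the consequent. The antecedent is measures 28–31.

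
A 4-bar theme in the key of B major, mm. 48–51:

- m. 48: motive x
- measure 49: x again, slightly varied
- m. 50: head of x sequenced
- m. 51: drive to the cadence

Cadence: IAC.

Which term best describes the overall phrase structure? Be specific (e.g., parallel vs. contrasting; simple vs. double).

Basic idea (m. 48) + its repetition (m. 49) form the presentation; fragmentation and cadence (mm. 50–51) form the continuation — the 4-bar whole is a sentence.

sentence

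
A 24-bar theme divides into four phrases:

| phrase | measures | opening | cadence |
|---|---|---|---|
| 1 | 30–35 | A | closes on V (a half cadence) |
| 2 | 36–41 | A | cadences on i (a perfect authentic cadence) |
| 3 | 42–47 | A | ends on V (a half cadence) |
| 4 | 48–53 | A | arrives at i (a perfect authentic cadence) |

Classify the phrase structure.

The cadence pattern HC–PAC–HC–PAC is weak–strong twice, and phrases 3–4 restate phrases 1–2: a period heard twice, not a double period (which would end weakly at phrase 2).

repeated period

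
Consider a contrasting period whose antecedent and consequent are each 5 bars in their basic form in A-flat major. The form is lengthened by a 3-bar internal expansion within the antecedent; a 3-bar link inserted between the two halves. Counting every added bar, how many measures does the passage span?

16 measures

Basic contrasting period: 5 + 5 = 10 bars.
10 (basic form) + 3 (internal expansion) + 3 (link) = 16.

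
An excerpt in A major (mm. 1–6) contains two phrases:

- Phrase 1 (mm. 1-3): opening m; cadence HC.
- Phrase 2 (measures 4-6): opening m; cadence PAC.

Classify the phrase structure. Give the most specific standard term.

parallel period

Phrase 1 ends with a half cadence (weaker) and phrase 2 with a perfect authentic cadence (stronger): antecedent + consequent = a period.
The two phrases open with the same material (m / m), so the period is parallel.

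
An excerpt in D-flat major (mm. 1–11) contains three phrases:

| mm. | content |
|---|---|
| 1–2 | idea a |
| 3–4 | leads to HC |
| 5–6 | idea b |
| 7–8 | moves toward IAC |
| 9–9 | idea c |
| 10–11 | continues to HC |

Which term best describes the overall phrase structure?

phrase group

The final phrase closes with a half cadence, which is not stronger than the preceding imperfect authentic cadence; the 3 phrases lack an overall antecedent–consequent design and so form a phrase group.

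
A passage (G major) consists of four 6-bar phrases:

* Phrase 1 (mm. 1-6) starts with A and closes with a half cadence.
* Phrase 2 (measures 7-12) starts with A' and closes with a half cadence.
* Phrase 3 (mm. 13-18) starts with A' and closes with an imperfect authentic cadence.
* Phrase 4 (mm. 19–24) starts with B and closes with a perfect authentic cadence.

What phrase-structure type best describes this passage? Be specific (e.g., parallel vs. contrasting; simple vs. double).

Four phrases in two halves: the first half (mm. 1-12) ends with a half cadence, the second (mm. 13–24) with a perfect authentic cadence — a large antecedent–consequent pair, i.e. a double period.
Phrase 3 begins with the same material as phrase 1, making it parallel.

parallel double period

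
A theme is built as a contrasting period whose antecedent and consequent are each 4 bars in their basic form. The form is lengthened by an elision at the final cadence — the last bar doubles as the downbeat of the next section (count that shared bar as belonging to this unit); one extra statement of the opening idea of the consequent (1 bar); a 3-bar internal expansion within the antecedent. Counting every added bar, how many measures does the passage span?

Basic contrasting period: 4 + 4 = 8 bars.
8 (basic form) + 1 (extra statement) + 3 (internal expansion) = 12.
The elision shares a bar with the next section but does not change this unit's count.

12 measures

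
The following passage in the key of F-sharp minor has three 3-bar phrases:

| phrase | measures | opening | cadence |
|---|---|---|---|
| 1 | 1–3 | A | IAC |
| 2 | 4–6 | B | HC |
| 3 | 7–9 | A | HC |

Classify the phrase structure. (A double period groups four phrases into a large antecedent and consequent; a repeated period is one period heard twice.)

The final phrase closes with a half cadence, which is not stronger than the preceding half cadence; the 3 phrases lack an overall antecedent–consequent design and so form a phrase group.

phrase group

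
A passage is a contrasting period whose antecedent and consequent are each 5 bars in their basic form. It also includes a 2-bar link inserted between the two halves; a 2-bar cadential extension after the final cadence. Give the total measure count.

Basic contrasting period: 5 + 5 = 10 bars.
10 (basic form) + 2 (link) + 2 (cadential extension) = 14.

14 measures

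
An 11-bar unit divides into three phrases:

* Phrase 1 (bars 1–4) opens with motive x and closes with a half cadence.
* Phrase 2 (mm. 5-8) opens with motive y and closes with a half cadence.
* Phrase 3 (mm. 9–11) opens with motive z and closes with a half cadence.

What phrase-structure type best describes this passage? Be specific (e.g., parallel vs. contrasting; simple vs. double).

phrase group

The final phrase closes with a half cadence, which is not stronger than the preceding half cadence; the 3 phrases lack an overall antecedent–consequent design and so form a phrase group.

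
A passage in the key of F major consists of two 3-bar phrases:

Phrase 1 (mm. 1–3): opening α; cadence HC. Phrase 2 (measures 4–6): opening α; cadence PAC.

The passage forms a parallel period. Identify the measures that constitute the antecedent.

measures 1–3

The antecedent is the phrase ending with the weaker cadence (half cadence, phrase 1) and the consequent the one ending more conclusively (perfect authentic cadence, phrase 2); the antecedent is bars 1-3.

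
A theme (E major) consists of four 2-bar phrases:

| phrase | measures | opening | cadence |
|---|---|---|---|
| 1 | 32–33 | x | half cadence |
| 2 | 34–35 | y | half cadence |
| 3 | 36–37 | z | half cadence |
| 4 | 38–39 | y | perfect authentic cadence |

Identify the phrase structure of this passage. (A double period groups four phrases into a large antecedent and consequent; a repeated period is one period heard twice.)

Four phrases in two halves: the first half (mm. 32–35) ends with a half cadence, the second (mm. 36–39) with a perfect authentic cadence — a large antecedent–consequent pair, i.e. a double period.
Phrase 3 begins with different material from phrase 1, making it contrasting.

contrasting double period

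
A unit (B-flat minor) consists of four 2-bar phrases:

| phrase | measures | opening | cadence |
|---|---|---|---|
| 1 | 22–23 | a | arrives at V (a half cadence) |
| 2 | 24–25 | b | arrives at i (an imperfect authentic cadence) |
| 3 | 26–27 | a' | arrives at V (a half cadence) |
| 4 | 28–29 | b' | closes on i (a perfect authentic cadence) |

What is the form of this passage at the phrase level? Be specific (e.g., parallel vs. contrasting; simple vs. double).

Four phrases in two halves: the first half (measures 22-25) ends with an imperfect authentic cadence, the second (mm. 26–29) with a perfect authentic cadence — a large antecedent–consequent pair, i.e. a double period.
Phrase 3 begins with the same material as phrase 1, making it parallel.

parallel double period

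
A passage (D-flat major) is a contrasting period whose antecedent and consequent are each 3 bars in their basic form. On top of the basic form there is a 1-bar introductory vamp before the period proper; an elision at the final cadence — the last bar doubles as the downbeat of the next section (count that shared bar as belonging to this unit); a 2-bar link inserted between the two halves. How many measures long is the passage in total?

Basic contrasting period: 3 + 3 = 6 bars.
6 (basic form) + 1 (introduction) + 2 (link) = 9.
The elision shares a bar with the next section but does not change this unit's count.

9 measures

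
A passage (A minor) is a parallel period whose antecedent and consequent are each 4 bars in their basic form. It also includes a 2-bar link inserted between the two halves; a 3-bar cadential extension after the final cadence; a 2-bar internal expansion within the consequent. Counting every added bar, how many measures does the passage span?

Basic parallel period: 4 + 4 = 8 bars.
8 (basic form) + 2 (link) + 3 (cadential extension) + 2 (internal expansion) = 15.

15 measures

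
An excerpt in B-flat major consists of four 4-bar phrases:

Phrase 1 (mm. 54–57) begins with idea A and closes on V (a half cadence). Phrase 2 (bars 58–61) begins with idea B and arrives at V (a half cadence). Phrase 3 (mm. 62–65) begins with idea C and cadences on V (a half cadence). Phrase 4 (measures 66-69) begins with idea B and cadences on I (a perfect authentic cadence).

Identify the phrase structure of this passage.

contrasting double period

Four phrases in two halves: the first half (bars 54-61) ends with a half cadence, the second (measures 62-69) with a perfect authentic cadence — a large antecedent–consequent pair, i.e. a double period.
Phrase 3 begins with different material from phrase 1, making it contrasting.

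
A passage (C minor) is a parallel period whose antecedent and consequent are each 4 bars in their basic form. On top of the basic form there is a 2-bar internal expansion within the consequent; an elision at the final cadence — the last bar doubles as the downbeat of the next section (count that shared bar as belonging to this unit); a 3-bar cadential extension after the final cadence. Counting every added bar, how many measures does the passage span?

13 measures

Basic parallel period: 4 + 4 = 8 bars.
8 (basic form) + 2 (internal expansion) + 3 (cadential extension) = 13.
The elision shares a bar with the next section but does not change this unit's count.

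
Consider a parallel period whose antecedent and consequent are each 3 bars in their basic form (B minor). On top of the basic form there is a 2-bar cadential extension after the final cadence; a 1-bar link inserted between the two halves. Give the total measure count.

9 measures

Basic parallel period: 3 + 3 = 6 bars.
6 (basic form) + 2 (cadential extension) + 1 (link) = 9.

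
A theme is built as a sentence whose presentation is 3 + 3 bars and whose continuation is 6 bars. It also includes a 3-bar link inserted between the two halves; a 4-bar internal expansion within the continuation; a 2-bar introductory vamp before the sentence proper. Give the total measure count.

21 measures

Basic sentence: 3 + 3 + 6 = 12 bars.
12 (basic form) + 3 (link) + 4 (internal expansion) + 2 (introduction) = 21.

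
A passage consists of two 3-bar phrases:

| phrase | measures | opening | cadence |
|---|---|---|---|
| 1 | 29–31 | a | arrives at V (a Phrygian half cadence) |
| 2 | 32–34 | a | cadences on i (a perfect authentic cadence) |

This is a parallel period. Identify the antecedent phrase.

phrase 1

The phrase ending with the weaker cadence (Phrygian half cadence) is the antecedent; the one ending more conclusively (perfect authentic cadence) is the consequent. The antecedent is phrase 1.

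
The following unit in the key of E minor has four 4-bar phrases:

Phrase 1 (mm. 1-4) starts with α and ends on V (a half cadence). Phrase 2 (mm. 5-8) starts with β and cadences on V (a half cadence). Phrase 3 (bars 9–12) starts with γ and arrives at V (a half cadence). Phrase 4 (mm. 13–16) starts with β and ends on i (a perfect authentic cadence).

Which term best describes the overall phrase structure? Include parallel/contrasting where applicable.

Four phrases in two halves: the first half (mm. 1–8) ends with a half cadence, the second (bars 9–16) with a perfect authentic cadence — a large antecedent–consequent pair, i.e. a double period.
Phrase 3 begins with different material from phrase 1, making it contrasting.

contrasting double period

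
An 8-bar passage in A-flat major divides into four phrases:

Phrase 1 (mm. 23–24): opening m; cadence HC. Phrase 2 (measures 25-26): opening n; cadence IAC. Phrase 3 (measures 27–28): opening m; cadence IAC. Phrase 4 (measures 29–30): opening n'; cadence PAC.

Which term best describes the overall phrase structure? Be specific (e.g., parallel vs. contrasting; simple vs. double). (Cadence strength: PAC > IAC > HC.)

parallel double period

Four phrases in two halves: the first half (measures 23–26) ends with an imperfect authentic cadence, the second (mm. 27–30) with a perfect authentic cadence — a large antecedent–consequent pair, i.e. a double period.
Phrase 3 begins with the same material as phrase 1, making it parallel.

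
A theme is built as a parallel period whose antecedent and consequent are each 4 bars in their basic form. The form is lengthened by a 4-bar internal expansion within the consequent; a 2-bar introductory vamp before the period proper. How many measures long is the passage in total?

Basic parallel period: 4 + 4 = 8 bars.
8 (basic form) + 4 (internal expansion) + 2 (introduction) = 14.

14 measures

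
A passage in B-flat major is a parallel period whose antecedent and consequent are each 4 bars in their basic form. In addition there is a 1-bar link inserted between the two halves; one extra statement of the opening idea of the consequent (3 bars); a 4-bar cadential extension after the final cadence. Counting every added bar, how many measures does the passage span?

Basic parallel period: 4 + 4 = 8 bars.
8 (basic form) + 1 (link) + 3 (extra statement) + 4 (cadential extension) = 16.

16 measures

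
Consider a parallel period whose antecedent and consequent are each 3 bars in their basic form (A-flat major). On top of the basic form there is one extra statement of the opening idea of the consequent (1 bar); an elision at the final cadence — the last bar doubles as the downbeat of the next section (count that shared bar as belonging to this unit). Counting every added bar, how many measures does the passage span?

Basic parallel period: 3 + 3 = 6 bars.
6 (basic form) + 1 (extra statement) = 7.
The elision shares a bar with the next section but does not change this unit's count.

7 measures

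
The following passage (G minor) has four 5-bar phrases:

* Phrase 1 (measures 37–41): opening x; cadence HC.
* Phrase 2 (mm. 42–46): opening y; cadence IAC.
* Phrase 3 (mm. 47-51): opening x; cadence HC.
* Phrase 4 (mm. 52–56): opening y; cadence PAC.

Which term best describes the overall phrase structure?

Four phrases in two halves: the first half (mm. 37-46) ends with an imperfect authentic cadence, the second (bars 47–56) with a perfect authentic cadence — a large antecedent–consequent pair, i.e. a double period.
Phrase 3 begins with the same material as phrase 1, making it parallel.

parallel double period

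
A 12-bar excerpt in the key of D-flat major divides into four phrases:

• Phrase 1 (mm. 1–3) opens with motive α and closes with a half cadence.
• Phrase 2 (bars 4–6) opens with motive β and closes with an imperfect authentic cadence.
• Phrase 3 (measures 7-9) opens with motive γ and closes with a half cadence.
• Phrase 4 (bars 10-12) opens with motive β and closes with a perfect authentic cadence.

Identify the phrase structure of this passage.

contrasting double period

Four phrases in two halves: the first half (measures 1-6) ends with an imperfect authentic cadence, the second (mm. 7–12) with a perfect authentic cadence — a large antecedent–consequent pair, i.e. a double period.
Phrase 3 begins with different material from phrase 1, making it contrasting.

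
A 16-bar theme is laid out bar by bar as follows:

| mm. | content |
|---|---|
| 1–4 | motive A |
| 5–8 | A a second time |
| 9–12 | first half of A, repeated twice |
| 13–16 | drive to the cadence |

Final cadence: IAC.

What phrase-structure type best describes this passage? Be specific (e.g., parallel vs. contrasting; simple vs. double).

Basic idea (measures 1–4) + its repetition (mm. 5–8) form the presentation; fragmentation and cadence (measures 9–16) form the continuation — the 16-bar whole is a sentence.

sentence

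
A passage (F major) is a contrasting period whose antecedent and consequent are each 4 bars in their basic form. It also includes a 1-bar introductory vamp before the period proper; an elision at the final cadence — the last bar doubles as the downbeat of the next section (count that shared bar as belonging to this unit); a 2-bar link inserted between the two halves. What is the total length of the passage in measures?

11 measures

Basic contrasting period: 4 + 4 = 8 bars.
8 (basic form) + 1 (introduction) + 2 (link) = 11.
The elision shares a bar with the next section but does not change this unit's count.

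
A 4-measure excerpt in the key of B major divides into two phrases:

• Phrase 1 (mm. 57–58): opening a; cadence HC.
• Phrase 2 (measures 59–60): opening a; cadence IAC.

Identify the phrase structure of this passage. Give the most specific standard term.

parallel period

Phrase 1 ends with a half cadence (weaker) and phrase 2 with an imperfect authentic cadence (stronger): antecedent + consequent = a period.
The two phrases open with the same material (a / a), so the period is parallel.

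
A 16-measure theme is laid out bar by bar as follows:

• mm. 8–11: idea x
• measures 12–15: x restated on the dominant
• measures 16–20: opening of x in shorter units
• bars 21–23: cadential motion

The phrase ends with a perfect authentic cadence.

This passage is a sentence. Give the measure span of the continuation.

measures 16–23

After the presentation (mm. 8–15), the continuation covers the fragmentation through the cadence: mm. 16–23.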